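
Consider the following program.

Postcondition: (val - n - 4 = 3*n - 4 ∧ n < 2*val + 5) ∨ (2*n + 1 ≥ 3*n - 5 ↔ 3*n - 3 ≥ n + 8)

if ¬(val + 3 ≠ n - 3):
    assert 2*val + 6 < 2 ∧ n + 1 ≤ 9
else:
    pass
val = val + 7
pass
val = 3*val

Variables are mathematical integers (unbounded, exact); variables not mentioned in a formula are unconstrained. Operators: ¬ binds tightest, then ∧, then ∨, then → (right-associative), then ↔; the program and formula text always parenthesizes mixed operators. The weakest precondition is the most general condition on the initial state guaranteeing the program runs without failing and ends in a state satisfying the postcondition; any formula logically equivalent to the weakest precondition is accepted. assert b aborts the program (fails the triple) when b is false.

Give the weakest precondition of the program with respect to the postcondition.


Working backward. After the program, the postcondition (val - n - 4 = 3*n - 4 ∧ n < 2*val + 5) ∨ (2*n + 1 ≥ 3*n - 5 ↔ 3*n - 3 ≥ n + 8) must hold; in canonical form it is (val = 4*n ∧ n < 2*val + 5) ∨ (n ≤ 6 ↔ 2*n ≥ 11).
Before val := 3*val: (3*val = 4*n ∧ n < 6*val + 5) ∨ (n ≤ 6 ↔ 2*n ≥ 11)
Before skip: (3*val = 4*n ∧ n < 6*val + 5) ∨ (n ≤ 6 ↔ 2*n ≥ 11)
Before val := val + 7: (3*val = 4*n - 21 ∧ n < 6*val + 47) ∨ (n ≤ 6 ↔ 2*n ≥ 11)
Then branch requires 2*val < -4 ∧ n ≤ 8 ∧ ((3*val = 4*n - 21 ∧ n < 6*val + 47) ∨ (n ≤ 6 ↔ 2*n ≥ 11)); else branch requires (3*val = 4*n - 21 ∧ n < 6*val + 47) ∨ (n ≤ 6 ↔ 2*n ≥ 11).
Before the if: ((¬(val ≠ n - 6)) → (2*val < -4 ∧ n ≤ 8 ∧ ((3*val = 4*n - 21 ∧ n < 6*val + 47) ∨ (n ≤ 6 ↔ 2*n ≥ 11)))) ∧ (val ≠ n - 6 → ((3*val = 4*n - 21 ∧ n < 6*val + 47) ∨ (n ≤ 6 ↔ 2*n ≥ 11)))
Answer: WP = ((¬(val ≠ n - 6)) → (2*val < -4 ∧ n ≤ 8 ∧ ((3*val = 4*n - 21 ∧ n < 6*val + 47) ∨ (n ≤ 6 ↔ 2*n ≥ 11)))) ∧ (val ≠ n - 6 → ((3*val = 4*n - 21 ∧ n < 6*val + 47) ∨ (n ≤ 6 ↔ 2*n ≥ 11)))


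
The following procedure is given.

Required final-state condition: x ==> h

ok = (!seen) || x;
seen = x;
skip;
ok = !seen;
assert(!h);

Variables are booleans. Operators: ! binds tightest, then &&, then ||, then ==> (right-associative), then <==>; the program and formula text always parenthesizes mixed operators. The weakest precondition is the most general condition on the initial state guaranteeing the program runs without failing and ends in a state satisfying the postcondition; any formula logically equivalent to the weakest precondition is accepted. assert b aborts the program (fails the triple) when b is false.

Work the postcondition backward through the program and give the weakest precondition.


Working backward. After the program, x ==> h must hold.
Before assert !h: (!h) && (x ==> h)
Before ok := !seen: (!h) && (x ==> h)
Before skip: (!h) && (x ==> h)
Before seen := x: (!h) && (x ==> h)
Before ok := (!seen) || x: (!h) && (x ==> h)
Answer: WP = (!h) && (x ==> h)


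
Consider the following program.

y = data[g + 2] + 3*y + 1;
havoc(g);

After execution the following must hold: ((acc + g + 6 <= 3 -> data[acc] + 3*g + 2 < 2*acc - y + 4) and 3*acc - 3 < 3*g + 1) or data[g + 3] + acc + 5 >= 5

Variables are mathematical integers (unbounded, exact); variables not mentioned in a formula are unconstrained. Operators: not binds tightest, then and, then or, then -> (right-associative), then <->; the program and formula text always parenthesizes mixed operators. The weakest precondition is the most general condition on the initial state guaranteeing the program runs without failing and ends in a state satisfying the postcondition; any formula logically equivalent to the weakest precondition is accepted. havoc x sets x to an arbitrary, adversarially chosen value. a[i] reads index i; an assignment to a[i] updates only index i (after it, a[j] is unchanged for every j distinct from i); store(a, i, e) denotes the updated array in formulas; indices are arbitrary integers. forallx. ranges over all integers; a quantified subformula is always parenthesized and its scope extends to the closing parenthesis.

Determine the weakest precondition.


Working backward. After the program, the postcondition ((acc + g + 6 <= 3 -> data[acc] + 3*g + 2 < 2*acc - y + 4) and 3*acc - 3 < 3*g + 1) or data[g + 3] + acc + 5 >= 5 must hold; in canonical form it is ((acc + g <= -3 -> data[acc] + 3*g + y < 2*acc + 2) and 3*acc < 3*g + 4) or data[g + 3] + acc >= 0.
Before havoc g: forall g_1. (((acc + g_1 <= -3 -> data[acc] + 3*g_1 + y < 2*acc + 2) and 3*acc < 3*g_1 + 4) or data[g_1 + 3] + acc >= 0)
Before y := data[g + 2] + 3*y + 1: forall g_1. (((acc + g_1 <= -3 -> data[g + 2] + data[acc] + 3*g_1 + 3*y < 2*acc + 1) and 3*acc < 3*g_1 + 4) or data[g_1 + 3] + acc >= 0)
Answer: WP = forall g_1. (((acc + g_1 <= -3 -> data[g + 2] + data[acc] + 3*g_1 + 3*y < 2*acc + 1) and 3*acc < 3*g_1 + 4) or data[g_1 + 3] + acc >= 0)


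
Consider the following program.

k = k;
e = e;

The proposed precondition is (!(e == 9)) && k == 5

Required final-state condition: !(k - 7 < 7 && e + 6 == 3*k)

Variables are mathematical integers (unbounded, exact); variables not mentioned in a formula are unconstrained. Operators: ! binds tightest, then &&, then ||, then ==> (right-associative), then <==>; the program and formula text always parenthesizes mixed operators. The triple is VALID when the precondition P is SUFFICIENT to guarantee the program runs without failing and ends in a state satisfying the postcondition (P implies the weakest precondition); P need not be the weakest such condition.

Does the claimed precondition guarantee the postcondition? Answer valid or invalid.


Working backward. After the program, the postcondition !(k - 7 < 7 && e + 6 == 3*k) must hold; in canonical form it is !(k < 14 && e == 3*k - 6).
Before e := e: !(k < 14 && e == 3*k - 6)
Before k := k: !(k < 14 && e == 3*k - 6)
The weakest precondition is !(k < 14 && e == 3*k - 6).
Check whether (!(e == 9)) && k == 5 implies it.
Every state satisfying the precondition satisfies the weakest precondition: the implication holds.
Answer: valid


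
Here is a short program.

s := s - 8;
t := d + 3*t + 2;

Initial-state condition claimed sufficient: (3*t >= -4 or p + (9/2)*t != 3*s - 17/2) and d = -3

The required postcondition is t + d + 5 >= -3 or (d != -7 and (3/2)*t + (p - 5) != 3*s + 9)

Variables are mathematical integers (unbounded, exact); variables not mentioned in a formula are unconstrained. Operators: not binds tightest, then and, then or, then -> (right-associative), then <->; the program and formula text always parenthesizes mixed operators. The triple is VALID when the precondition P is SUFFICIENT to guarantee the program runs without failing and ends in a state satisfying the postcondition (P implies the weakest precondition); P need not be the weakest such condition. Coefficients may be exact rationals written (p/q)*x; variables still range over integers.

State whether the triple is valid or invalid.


Working backward. After the program, the postcondition t + d + 5 >= -3 or (d != -7 and (3/2)*t + (p - 5) != 3*s + 9) must hold; in canonical form it is d + t >= -8 or (d != -7 and p + (3/2)*t != 3*s + 14).
Before t := d + 3*t + 2: 2*d + 3*t >= -10 or (d != -7 and (3/2)*d + p + (9/2)*t != 3*s + 11)
Before s := s - 8: 2*d + 3*t >= -10 or (d != -7 and (3/2)*d + p + (9/2)*t != 3*s - 13)
The weakest precondition is 2*d + 3*t >= -10 or (d != -7 and (3/2)*d + p + (9/2)*t != 3*s - 13).
Check whether (3*t >= -4 or p + (9/2)*t != 3*s - 17/2) and d = -3 implies it.
Every state satisfying the precondition satisfies the weakest precondition: the implication holds.
Answer: valid


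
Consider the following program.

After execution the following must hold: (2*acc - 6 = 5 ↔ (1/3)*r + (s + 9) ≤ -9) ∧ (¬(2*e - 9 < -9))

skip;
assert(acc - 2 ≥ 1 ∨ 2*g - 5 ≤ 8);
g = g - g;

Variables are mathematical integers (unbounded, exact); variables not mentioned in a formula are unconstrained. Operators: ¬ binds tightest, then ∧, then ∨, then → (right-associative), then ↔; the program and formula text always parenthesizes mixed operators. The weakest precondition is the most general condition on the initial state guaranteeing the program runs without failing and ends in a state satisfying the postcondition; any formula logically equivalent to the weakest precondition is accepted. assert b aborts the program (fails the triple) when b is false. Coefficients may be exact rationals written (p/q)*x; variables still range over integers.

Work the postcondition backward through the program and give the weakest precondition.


Working backward. After the program, the postcondition (2*acc - 6 = 5 ↔ (1/3)*r + (s + 9) ≤ -9) ∧ (¬(2*e - 9 < -9)) must hold; in canonical form it is (2*acc = 11 ↔ (1/3)*r + s ≤ -18) ∧ (¬(2*e < 0)).
Before g := g - g: (2*acc = 11 ↔ (1/3)*r + s ≤ -18) ∧ (¬(2*e < 0))
Before assert acc - 2 ≥ 1 ∨ 2*g - 5 ≤ 8: (acc ≥ 3 ∨ 2*g ≤ 13) ∧ (2*acc = 11 ↔ (1/3)*r + s ≤ -18) ∧ (¬(2*e < 0))
Before skip: (acc ≥ 3 ∨ 2*g ≤ 13) ∧ (2*acc = 11 ↔ (1/3)*r + s ≤ -18) ∧ (¬(2*e < 0))
Answer: WP = (acc ≥ 3 ∨ 2*g ≤ 13) ∧ (2*acc = 11 ↔ (1/3)*r + s ≤ -18) ∧ (¬(2*e < 0))


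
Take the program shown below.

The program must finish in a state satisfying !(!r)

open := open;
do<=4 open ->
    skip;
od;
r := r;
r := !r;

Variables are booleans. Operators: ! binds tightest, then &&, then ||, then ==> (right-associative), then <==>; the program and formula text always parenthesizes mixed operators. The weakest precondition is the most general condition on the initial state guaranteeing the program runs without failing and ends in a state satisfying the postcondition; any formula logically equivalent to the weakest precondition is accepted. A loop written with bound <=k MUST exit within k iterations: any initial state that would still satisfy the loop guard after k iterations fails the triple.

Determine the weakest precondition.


Working backward. After the program, the postcondition !(!r) must hold; in canonical form it is r.
Before r := !r: !r
Before r := r: !r
Before the loop (bound <=4), unroll the exhaustion recursion (WP_0 = exit-now case; WP_j = one more guarded iteration, up to j = 4):
  WP_0: (!open) && (!r)
  WP_1: (open ==> ((!open) && (!r))) && ((!open) ==> (!r))
  WP_2: (open ==> ((open ==> ((!open) && (!r))) && ((!open) ==> (!r)))) && ((!open) ==> (!r))
  WP_3: (open ==> ((open ==> ((open ==> ((!open) && (!r))) && ((!open) ==> (!r)))) && ((!open) ==> (!r)))) && ((!open) ==> (!r))
  WP_4: (open ==> ((open ==> ((open ==> ((open ==> ((!open) && (!r))) && ((!open) ==> (!r)))) && ((!open) ==> (!r)))) && ((!open) ==> (!r)))) && ((!open) ==> (!r))
So before the loop: (open ==> ((open ==> ((open ==> ((open ==> ((!open) && (!r))) && ((!open) ==> (!r)))) && ((!open) ==> (!r)))) && ((!open) ==> (!r)))) && ((!open) ==> (!r))
Before open := open: (open ==> ((open ==> ((open ==> ((open ==> ((!open) && (!r))) && ((!open) ==> (!r)))) && ((!open) ==> (!r)))) && ((!open) ==> (!r)))) && ((!open) ==> (!r))
Answer: WP = (open ==> ((open ==> ((open ==> ((open ==> ((!open) && (!r))) && ((!open) ==> (!r)))) && ((!open) ==> (!r)))) && ((!open) ==> (!r)))) && ((!open) ==> (!r))


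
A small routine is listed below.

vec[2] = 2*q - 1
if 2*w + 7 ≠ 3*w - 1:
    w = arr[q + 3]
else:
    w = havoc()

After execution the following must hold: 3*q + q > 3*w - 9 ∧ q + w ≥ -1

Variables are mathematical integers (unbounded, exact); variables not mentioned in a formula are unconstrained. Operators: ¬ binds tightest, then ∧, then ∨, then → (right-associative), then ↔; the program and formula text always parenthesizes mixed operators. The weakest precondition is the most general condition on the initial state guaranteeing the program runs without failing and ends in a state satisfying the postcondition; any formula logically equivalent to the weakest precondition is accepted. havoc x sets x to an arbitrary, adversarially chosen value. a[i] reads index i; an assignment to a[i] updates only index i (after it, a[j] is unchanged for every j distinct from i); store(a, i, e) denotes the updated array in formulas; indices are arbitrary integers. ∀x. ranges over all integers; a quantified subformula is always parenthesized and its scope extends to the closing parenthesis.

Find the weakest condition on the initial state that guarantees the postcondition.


Working backward. After the program, the postcondition 3*q + q > 3*w - 9 ∧ q + w ≥ -1 must hold; in canonical form it is 4*q > 3*w - 9 ∧ q + w ≥ -1.
Then branch requires 4*q > 3*arr[q + 3] - 9 ∧ arr[q + 3] + q ≥ -1; else branch requires ∀w_1. (4*q > 3*w_1 - 9 ∧ q + w_1 ≥ -1).
Before the if: (w ≠ 8 → (4*q > 3*arr[q + 3] - 9 ∧ arr[q + 3] + q ≥ -1)) ∧ ((¬(w ≠ 8)) → (∀w_1. (4*q > 3*w_1 - 9 ∧ q + w_1 ≥ -1)))
Before vec[2] := 2*q - 1: (w ≠ 8 → (4*q > 3*arr[q + 3] - 9 ∧ arr[q + 3] + q ≥ -1)) ∧ ((¬(w ≠ 8)) → (∀w_1. (4*q > 3*w_1 - 9 ∧ q + w_1 ≥ -1)))
Answer: WP = (w ≠ 8 → (4*q > 3*arr[q + 3] - 9 ∧ arr[q + 3] + q ≥ -1)) ∧ ((¬(w ≠ 8)) → (∀w_1. (4*q > 3*w_1 - 9 ∧ q + w_1 ≥ -1)))


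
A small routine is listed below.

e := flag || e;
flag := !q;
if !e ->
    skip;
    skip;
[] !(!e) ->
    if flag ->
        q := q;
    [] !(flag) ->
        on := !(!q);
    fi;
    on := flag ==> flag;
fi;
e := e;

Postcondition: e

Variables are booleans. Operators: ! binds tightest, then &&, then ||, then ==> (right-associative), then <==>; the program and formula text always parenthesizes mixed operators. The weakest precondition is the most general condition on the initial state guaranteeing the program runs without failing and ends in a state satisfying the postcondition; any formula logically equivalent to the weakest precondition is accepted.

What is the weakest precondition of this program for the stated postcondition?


Working backward. After the program, e must hold.
Before e := e: e
Then branch requires e; else branch requires (flag ==> e) && ((!flag) ==> e).
Before the if: ((!e) ==> e) && (e ==> ((flag ==> e) && ((!flag) ==> e)))
Before flag := !q: ((!e) ==> e) && (e ==> (((!q) ==> e) && (q ==> e)))
Before e := flag || e: ((!(flag || e)) ==> (flag || e)) && ((flag || e) ==> (((!q) ==> (flag || e)) && (q ==> (flag || e))))
Answer: WP = ((!(flag || e)) ==> (flag || e)) && ((flag || e) ==> (((!q) ==> (flag || e)) && (q ==> (flag || e))))


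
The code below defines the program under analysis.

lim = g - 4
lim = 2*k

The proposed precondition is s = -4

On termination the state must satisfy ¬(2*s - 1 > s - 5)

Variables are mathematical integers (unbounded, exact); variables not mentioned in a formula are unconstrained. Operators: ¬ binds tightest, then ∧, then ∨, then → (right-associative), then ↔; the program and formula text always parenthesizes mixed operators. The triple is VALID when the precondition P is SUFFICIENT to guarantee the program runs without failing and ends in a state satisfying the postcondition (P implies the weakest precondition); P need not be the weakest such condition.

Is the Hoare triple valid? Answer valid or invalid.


Working backward. After the program, the postcondition ¬(2*s - 1 > s - 5) must hold; in canonical form it is ¬(s > -4).
Before lim := 2*k: ¬(s > -4)
Before lim := g - 4: ¬(s > -4)
The weakest precondition is ¬(s > -4).
Check whether s = -4 implies it.
Every state satisfying the precondition satisfies the weakest precondition: the implication holds.
Answer: valid


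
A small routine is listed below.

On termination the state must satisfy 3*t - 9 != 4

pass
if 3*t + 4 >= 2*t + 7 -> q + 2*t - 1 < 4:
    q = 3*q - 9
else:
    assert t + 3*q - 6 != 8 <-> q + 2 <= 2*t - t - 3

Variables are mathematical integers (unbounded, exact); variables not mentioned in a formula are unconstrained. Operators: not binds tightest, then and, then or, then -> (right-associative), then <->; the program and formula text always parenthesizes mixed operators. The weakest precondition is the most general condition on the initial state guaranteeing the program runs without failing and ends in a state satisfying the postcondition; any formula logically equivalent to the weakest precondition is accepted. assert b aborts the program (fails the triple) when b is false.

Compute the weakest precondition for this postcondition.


Working backward. After the program, the postcondition 3*t - 9 != 4 must hold; in canonical form it is 3*t != 13.
Then branch requires 3*t != 13; else branch requires (3*q + t != 14 <-> q <= t - 5) and 3*t != 13.
Before the if: ((t >= 3 -> q + 2*t < 5) -> 3*t != 13) and ((not (t >= 3 -> q + 2*t < 5)) -> ((3*q + t != 14 <-> q <= t - 5) and 3*t != 13))
Before skip: ((t >= 3 -> q + 2*t < 5) -> 3*t != 13) and ((not (t >= 3 -> q + 2*t < 5)) -> ((3*q + t != 14 <-> q <= t - 5) and 3*t != 13))
Answer: WP = ((t >= 3 -> q + 2*t < 5) -> 3*t != 13) and ((not (t >= 3 -> q + 2*t < 5)) -> ((3*q + t != 14 <-> q <= t - 5) and 3*t != 13))


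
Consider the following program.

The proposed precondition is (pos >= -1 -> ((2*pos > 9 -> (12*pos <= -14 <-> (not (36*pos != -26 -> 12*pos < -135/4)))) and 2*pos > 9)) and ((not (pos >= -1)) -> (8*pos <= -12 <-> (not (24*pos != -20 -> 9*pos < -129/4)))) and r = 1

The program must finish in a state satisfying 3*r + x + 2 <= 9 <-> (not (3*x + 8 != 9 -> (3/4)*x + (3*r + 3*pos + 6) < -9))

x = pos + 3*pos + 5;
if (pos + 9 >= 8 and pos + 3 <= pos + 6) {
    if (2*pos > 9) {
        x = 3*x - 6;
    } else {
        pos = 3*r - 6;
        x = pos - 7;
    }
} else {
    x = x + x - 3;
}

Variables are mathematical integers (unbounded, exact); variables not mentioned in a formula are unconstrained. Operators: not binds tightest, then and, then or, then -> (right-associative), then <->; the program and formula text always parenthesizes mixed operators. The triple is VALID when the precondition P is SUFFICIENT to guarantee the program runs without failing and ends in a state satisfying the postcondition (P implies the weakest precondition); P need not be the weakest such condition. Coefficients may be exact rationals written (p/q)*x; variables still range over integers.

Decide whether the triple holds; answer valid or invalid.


Working backward. After the program, the postcondition 3*r + x + 2 <= 9 <-> (not (3*x + 8 != 9 -> (3/4)*x + (3*r + 3*pos + 6) < -9)) must hold; in canonical form it is 3*r + x <= 7 <-> (not (3*x != 1 -> 3*pos + 3*r + (3/4)*x < -15)).
Then branch requires (2*pos > 9 -> (3*r + 3*x <= 13 <-> (not (9*x != 19 -> 3*pos + 3*r + (9/4)*x < -21/2)))) and ((not (2*pos > 9)) -> (6*r <= 20 <-> (not (9*r != 40 -> (57/4)*r < 51/4)))); else branch requires 3*r + 2*x <= 10 <-> (not (6*x != 10 -> 3*pos + 3*r + (3/2)*x < -51/4)).
Before the if: (pos >= -1 -> ((2*pos > 9 -> (3*r + 3*x <= 13 <-> (not (9*x != 19 -> 3*pos + 3*r + (9/4)*x < -21/2)))) and ((not (2*pos > 9)) -> (6*r <= 20 <-> (not (9*r != 40 -> (57/4)*r < 51/4)))))) and ((not (pos >= -1)) -> (3*r + 2*x <= 10 <-> (not (6*x != 10 -> 3*pos + 3*r + (3/2)*x < -51/4))))
Before x := pos + 3*pos + 5: (pos >= -1 -> ((2*pos > 9 -> (12*pos + 3*r <= -2 <-> (not (36*pos != -26 -> 12*pos + 3*r < -87/4)))) and ((not (2*pos > 9)) -> (6*r <= 20 <-> (not (9*r != 40 -> (57/4)*r < 51/4)))))) and ((not (pos >= -1)) -> (8*pos + 3*r <= 0 <-> (not (24*pos != -20 -> 9*pos + 3*r < -81/4))))
The weakest precondition is (pos >= -1 -> ((2*pos > 9 -> (12*pos + 3*r <= -2 <-> (not (36*pos != -26 -> 12*pos + 3*r < -87/4)))) and ((not (2*pos > 9)) -> (6*r <= 20 <-> (not (9*r != 40 -> (57/4)*r < 51/4)))))) and ((not (pos >= -1)) -> (8*pos + 3*r <= 0 <-> (not (24*pos != -20 -> 9*pos + 3*r < -81/4)))).
Check whether (pos >= -1 -> ((2*pos > 9 -> (12*pos <= -14 <-> (not (36*pos != -26 -> 12*pos < -135/4)))) and 2*pos > 9)) and ((not (pos >= -1)) -> (8*pos <= -12 <-> (not (24*pos != -20 -> 9*pos < -129/4)))) and r = 1 implies it.
Countermodel: at the initial state pos = -3, r = 1, the precondition holds but the weakest precondition fails.
Answer: invalid


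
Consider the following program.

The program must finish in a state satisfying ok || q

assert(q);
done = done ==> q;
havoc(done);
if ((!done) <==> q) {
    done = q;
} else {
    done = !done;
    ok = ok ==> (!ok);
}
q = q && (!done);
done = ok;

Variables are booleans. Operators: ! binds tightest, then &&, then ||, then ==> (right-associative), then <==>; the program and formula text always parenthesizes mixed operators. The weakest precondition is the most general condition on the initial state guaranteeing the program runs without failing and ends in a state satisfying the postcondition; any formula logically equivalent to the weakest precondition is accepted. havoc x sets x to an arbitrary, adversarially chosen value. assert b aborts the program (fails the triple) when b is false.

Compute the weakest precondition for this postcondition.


Working backward. After the program, ok || q must hold.
Before done := ok: ok || q
Before q := q && (!done): ok || (q && (!done))
Then branch requires ok; else branch requires (ok ==> (!ok)) || (q && done).
Before the if: (((!done) <==> q) ==> ok) && ((!((!done) <==> q)) ==> ((ok ==> (!ok)) || (q && done)))
Before havoc done: ((!q) ==> ok) && (q ==> ((ok ==> (!ok)) || q)) && (q ==> ok) && ((!q) ==> (ok ==> (!ok)))
Before done := done ==> q: ((!q) ==> ok) && (q ==> ((ok ==> (!ok)) || q)) && (q ==> ok) && ((!q) ==> (ok ==> (!ok)))
Before assert q: q && ((!q) ==> ok) && (q ==> ((ok ==> (!ok)) || q)) && (q ==> ok) && ((!q) ==> (ok ==> (!ok)))
Answer: WP = q && ((!q) ==> ok) && (q ==> ((ok ==> (!ok)) || q)) && (q ==> ok) && ((!q) ==> (ok ==> (!ok)))


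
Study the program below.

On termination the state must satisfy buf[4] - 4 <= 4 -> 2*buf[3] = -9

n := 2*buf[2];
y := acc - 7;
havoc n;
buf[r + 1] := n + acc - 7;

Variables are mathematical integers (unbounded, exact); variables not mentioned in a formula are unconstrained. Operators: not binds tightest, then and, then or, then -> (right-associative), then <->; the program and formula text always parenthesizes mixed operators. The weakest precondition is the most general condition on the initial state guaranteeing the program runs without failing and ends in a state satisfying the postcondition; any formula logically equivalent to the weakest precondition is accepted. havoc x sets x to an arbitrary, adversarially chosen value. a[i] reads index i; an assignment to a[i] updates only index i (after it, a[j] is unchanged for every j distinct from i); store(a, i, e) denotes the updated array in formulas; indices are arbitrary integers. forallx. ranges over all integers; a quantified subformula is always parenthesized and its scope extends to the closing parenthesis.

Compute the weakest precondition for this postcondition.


Working backward. After the program, the postcondition buf[4] - 4 <= 4 -> 2*buf[3] = -9 must hold; in canonical form it is buf[4] <= 8 -> 2*buf[3] = -9.
Before buf[r + 1] := n + acc - 7: store(buf, r + 1, acc + n - 7)[4] <= 8 -> 2*store(buf, r + 1, acc + n - 7)[3] = -9
Before havoc n: forall n_1. (store(buf, r + 1, acc + n_1 - 7)[4] <= 8 -> 2*store(buf, r + 1, acc + n_1 - 7)[3] = -9)
Before y := acc - 7: forall n_1. (store(buf, r + 1, acc + n_1 - 7)[4] <= 8 -> 2*store(buf, r + 1, acc + n_1 - 7)[3] = -9)
Before n := 2*buf[2]: forall n_1. (store(buf, r + 1, acc + n_1 - 7)[4] <= 8 -> 2*store(buf, r + 1, acc + n_1 - 7)[3] = -9)
Answer: WP = forall n_1. (store(buf, r + 1, acc + n_1 - 7)[4] <= 8 -> 2*store(buf, r + 1, acc + n_1 - 7)[3] = -9)


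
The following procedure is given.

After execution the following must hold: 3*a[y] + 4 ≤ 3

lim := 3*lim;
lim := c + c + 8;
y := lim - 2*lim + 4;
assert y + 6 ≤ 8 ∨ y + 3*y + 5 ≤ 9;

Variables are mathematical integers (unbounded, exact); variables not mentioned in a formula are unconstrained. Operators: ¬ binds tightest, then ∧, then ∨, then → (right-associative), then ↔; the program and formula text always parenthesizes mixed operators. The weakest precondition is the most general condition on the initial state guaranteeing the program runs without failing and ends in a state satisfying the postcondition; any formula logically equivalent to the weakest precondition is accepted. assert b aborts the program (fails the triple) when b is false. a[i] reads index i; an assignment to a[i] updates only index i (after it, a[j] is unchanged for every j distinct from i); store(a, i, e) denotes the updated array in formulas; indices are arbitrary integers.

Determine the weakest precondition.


Working backward. After the program, the postcondition 3*a[y] + 4 ≤ 3 must hold; in canonical form it is 3*a[y] ≤ -1.
Before assert y + 6 ≤ 8 ∨ y + 3*y + 5 ≤ 9: (y ≤ 2 ∨ 4*y ≤ 4) ∧ 3*a[y] ≤ -1
Before y := lim - 2*lim + 4: (lim ≥ 2 ∨ 4*lim ≥ 12) ∧ 3*a[-lim + 4] ≤ -1
Before lim := c + c + 8: (2*c ≥ -6 ∨ 8*c ≥ -20) ∧ 3*a[-2*c - 4] ≤ -1
Before lim := 3*lim: (2*c ≥ -6 ∨ 8*c ≥ -20) ∧ 3*a[-2*c - 4] ≤ -1
Answer: WP = (2*c ≥ -6 ∨ 8*c ≥ -20) ∧ 3*a[-2*c - 4] ≤ -1


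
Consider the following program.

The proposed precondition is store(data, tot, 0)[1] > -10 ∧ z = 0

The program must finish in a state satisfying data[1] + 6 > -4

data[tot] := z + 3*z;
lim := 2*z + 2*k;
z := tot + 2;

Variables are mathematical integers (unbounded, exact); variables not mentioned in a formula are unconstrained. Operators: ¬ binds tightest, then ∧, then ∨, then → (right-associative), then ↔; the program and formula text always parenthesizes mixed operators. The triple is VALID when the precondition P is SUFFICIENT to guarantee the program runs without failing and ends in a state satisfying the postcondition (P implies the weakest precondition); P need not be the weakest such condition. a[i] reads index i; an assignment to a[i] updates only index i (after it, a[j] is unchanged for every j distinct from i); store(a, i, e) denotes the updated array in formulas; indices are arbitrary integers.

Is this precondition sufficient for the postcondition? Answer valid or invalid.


Working backward. After the program, the postcondition data[1] + 6 > -4 must hold; in canonical form it is data[1] > -10.
Before z := tot + 2: data[1] > -10
Before lim := 2*z + 2*k: data[1] > -10
Before data[tot] := z + 3*z: store(data, tot, 4*z)[1] > -10
The weakest precondition is store(data, tot, 4*z)[1] > -10.
Check whether store(data, tot, 0)[1] > -10 ∧ z = 0 implies it.
Every state satisfying the precondition satisfies the weakest precondition: the implication holds.
Answer: valid


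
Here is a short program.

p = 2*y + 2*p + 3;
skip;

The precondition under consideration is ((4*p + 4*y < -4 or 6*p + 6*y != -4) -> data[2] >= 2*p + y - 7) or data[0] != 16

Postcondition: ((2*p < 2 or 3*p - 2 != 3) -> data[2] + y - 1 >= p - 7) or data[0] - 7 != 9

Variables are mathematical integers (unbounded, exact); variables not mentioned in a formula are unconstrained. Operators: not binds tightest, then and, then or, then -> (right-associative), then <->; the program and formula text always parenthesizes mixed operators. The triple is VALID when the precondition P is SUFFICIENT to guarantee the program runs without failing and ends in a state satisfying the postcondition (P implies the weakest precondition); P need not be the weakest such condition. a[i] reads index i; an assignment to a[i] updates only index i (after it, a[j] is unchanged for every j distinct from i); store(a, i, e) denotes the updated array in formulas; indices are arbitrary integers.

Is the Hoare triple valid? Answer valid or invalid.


Working backward. After the program, the postcondition ((2*p < 2 or 3*p - 2 != 3) -> data[2] + y - 1 >= p - 7) or data[0] - 7 != 9 must hold; in canonical form it is ((2*p < 2 or 3*p != 5) -> data[2] + y >= p - 6) or data[0] != 16.
Before skip: ((2*p < 2 or 3*p != 5) -> data[2] + y >= p - 6) or data[0] != 16
Before p := 2*y + 2*p + 3: ((4*p + 4*y < -4 or 6*p + 6*y != -4) -> data[2] >= 2*p + y - 3) or data[0] != 16
The weakest precondition is ((4*p + 4*y < -4 or 6*p + 6*y != -4) -> data[2] >= 2*p + y - 3) or data[0] != 16.
Check whether ((4*p + 4*y < -4 or 6*p + 6*y != -4) -> data[2] >= 2*p + y - 7) or data[0] != 16 implies it.
Countermodel: at the initial state data = {[0] = 16, [2] = 7040, elsewhere 16}, p = 0, y = 7044, the precondition holds but the weakest precondition fails.
Answer: invalid


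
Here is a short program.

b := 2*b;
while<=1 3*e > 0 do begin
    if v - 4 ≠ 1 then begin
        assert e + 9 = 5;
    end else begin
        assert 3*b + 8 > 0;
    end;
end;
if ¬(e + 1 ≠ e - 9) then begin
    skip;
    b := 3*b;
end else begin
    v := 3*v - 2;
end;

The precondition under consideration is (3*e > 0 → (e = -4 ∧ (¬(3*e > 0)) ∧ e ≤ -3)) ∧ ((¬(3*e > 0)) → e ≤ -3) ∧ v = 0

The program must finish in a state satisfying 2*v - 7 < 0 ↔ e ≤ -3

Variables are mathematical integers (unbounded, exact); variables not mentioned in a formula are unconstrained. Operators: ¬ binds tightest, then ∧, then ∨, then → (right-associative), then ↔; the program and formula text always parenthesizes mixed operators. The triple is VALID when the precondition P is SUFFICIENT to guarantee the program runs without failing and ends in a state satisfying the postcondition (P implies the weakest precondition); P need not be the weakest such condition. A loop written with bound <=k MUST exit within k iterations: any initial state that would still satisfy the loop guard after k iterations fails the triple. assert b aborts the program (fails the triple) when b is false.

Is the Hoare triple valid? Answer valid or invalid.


Working backward. After the program, the postcondition 2*v - 7 < 0 ↔ e ≤ -3 must hold; in canonical form it is 2*v < 7 ↔ e ≤ -3.
Then branch requires 2*v < 7 ↔ e ≤ -3; else branch requires 6*v < 11 ↔ e ≤ -3.
Before the if: 6*v < 11 ↔ e ≤ -3
Before the loop (bound <=1), unroll the exhaustion recursion (WP_0 = exit-now case; WP_j = one more guarded iteration, up to j = 1):
  WP_0: (¬(3*e > 0)) ∧ (6*v < 11 ↔ e ≤ -3)
  WP_1: (3*e > 0 → ((v ≠ 5 → (e = -4 ∧ (¬(3*e > 0)) ∧ (6*v < 11 ↔ e ≤ -3))) ∧ ((¬(v ≠ 5)) → (3*b > -8 ∧ (¬(3*e > 0)) ∧ (6*v < 11 ↔ e ≤ -3))))) ∧ ((¬(3*e > 0)) → (6*v < 11 ↔ e ≤ -3))
So before the loop: (3*e > 0 → ((v ≠ 5 → (e = -4 ∧ (¬(3*e > 0)) ∧ (6*v < 11 ↔ e ≤ -3))) ∧ ((¬(v ≠ 5)) → (3*b > -8 ∧ (¬(3*e > 0)) ∧ (6*v < 11 ↔ e ≤ -3))))) ∧ ((¬(3*e > 0)) → (6*v < 11 ↔ e ≤ -3))
Before b := 2*b: (3*e > 0 → ((v ≠ 5 → (e = -4 ∧ (¬(3*e > 0)) ∧ (6*v < 11 ↔ e ≤ -3))) ∧ ((¬(v ≠ 5)) → (6*b > -8 ∧ (¬(3*e > 0)) ∧ (6*v < 11 ↔ e ≤ -3))))) ∧ ((¬(3*e > 0)) → (6*v < 11 ↔ e ≤ -3))
The weakest precondition is (3*e > 0 → ((v ≠ 5 → (e = -4 ∧ (¬(3*e > 0)) ∧ (6*v < 11 ↔ e ≤ -3))) ∧ ((¬(v ≠ 5)) → (6*b > -8 ∧ (¬(3*e > 0)) ∧ (6*v < 11 ↔ e ≤ -3))))) ∧ ((¬(3*e > 0)) → (6*v < 11 ↔ e ≤ -3)).
Check whether (3*e > 0 → (e = -4 ∧ (¬(3*e > 0)) ∧ e ≤ -3)) ∧ ((¬(3*e > 0)) → e ≤ -3) ∧ v = 0 implies it.
Every state satisfying the precondition satisfies the weakest precondition: the implication holds.
Answer: valid


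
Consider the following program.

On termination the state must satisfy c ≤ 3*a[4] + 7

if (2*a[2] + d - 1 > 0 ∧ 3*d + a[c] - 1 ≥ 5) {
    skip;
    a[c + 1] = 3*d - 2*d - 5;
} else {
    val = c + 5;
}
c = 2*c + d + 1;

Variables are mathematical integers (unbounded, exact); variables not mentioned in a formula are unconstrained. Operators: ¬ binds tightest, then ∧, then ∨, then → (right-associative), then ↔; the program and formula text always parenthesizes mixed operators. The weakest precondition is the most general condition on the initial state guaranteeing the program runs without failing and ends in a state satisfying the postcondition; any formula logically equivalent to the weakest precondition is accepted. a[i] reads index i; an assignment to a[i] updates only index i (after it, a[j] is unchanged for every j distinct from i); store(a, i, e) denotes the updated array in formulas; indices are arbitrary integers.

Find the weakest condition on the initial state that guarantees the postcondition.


Working backward. After the program, c ≤ 3*a[4] + 7 must hold.
Before c := 2*c + d + 1: 2*c + d ≤ 3*a[4] + 6
Then branch requires 2*c + d ≤ 3*store(a, c + 1, d - 5)[4] + 6; else branch requires 2*c + d ≤ 3*a[4] + 6.
Before the if: ((2*a[2] + d > 1 ∧ a[c] + 3*d ≥ 6) → 2*c + d ≤ 3*store(a, c + 1, d - 5)[4] + 6) ∧ ((¬(2*a[2] + d > 1 ∧ a[c] + 3*d ≥ 6)) → 2*c + d ≤ 3*a[4] + 6)
Answer: WP = ((2*a[2] + d > 1 ∧ a[c] + 3*d ≥ 6) → 2*c + d ≤ 3*store(a, c + 1, d - 5)[4] + 6) ∧ ((¬(2*a[2] + d > 1 ∧ a[c] + 3*d ≥ 6)) → 2*c + d ≤ 3*a[4] + 6)


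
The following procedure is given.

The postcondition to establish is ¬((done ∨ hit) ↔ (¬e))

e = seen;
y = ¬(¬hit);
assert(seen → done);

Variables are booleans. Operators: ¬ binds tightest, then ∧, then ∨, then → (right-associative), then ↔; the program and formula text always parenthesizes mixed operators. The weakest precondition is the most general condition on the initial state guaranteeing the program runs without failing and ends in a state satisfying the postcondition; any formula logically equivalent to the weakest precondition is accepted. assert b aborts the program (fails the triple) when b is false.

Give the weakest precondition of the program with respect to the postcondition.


Working backward. After the program, ¬((done ∨ hit) ↔ (¬e)) must hold.
Before assert seen → done: (seen → done) ∧ (¬((done ∨ hit) ↔ (¬e)))
Before y := ¬(¬hit): (seen → done) ∧ (¬((done ∨ hit) ↔ (¬e)))
Before e := seen: (seen → done) ∧ (¬((done ∨ hit) ↔ (¬seen)))
Answer: WP = (seen → done) ∧ (¬((done ∨ hit) ↔ (¬seen)))


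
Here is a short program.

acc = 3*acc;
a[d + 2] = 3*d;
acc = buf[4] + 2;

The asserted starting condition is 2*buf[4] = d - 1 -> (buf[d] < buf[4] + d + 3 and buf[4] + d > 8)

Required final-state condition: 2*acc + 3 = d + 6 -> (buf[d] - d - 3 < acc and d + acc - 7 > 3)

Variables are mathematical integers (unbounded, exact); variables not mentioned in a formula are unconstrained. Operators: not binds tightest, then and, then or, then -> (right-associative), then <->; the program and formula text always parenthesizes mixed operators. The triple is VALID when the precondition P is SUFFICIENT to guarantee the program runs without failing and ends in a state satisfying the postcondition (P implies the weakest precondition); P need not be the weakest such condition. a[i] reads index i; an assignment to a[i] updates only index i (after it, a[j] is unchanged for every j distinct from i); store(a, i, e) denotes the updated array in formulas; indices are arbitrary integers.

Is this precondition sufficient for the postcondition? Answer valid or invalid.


Working backward. After the program, the postcondition 2*acc + 3 = d + 6 -> (buf[d] - d - 3 < acc and d + acc - 7 > 3) must hold; in canonical form it is 2*acc = d + 3 -> (buf[d] < acc + d + 3 and acc + d > 10).
Before acc := buf[4] + 2: 2*buf[4] = d - 1 -> (buf[d] < buf[4] + d + 5 and buf[4] + d > 8)
Before a[d + 2] := 3*d: 2*buf[4] = d - 1 -> (buf[d] < buf[4] + d + 5 and buf[4] + d > 8)
Before acc := 3*acc: 2*buf[4] = d - 1 -> (buf[d] < buf[4] + d + 5 and buf[4] + d > 8)
The weakest precondition is 2*buf[4] = d - 1 -> (buf[d] < buf[4] + d + 5 and buf[4] + d > 8).
Check whether 2*buf[4] = d - 1 -> (buf[d] < buf[4] + d + 3 and buf[4] + d > 8) implies it.
Every state satisfying the precondition satisfies the weakest precondition: the implication holds.
Answer: valid


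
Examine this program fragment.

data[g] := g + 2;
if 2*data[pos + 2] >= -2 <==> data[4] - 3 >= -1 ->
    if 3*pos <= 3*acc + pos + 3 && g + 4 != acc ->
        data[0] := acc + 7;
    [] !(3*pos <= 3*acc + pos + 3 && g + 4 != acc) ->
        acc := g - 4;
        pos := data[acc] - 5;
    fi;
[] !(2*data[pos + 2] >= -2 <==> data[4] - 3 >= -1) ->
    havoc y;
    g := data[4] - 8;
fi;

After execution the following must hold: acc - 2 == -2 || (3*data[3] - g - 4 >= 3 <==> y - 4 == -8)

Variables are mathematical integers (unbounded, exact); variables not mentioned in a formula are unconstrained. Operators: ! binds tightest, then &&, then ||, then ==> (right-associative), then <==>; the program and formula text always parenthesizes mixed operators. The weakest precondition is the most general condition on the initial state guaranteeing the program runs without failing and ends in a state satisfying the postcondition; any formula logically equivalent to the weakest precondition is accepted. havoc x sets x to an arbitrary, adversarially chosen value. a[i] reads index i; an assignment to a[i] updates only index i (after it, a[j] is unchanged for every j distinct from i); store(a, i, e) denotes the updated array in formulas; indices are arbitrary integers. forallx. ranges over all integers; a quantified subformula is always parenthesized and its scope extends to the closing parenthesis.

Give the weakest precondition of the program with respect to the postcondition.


Working backward. After the program, the postcondition acc - 2 == -2 || (3*data[3] - g - 4 >= 3 <==> y - 4 == -8) must hold; in canonical form it is acc == 0 || (3*data[3] >= g + 7 <==> y == -4).
Then branch requires ((2*pos <= 3*acc + 3 && g != acc - 4) ==> (acc == 0 || (3*data[3] >= g + 7 <==> y == -4))) && ((!(2*pos <= 3*acc + 3 && g != acc - 4)) ==> (g == 4 || (3*data[3] >= g + 7 <==> y == -4))); else branch requires forall y_1. (acc == 0 || (3*data[3] >= data[4] - 1 <==> y_1 == -4)).
Before the if: ((2*data[pos + 2] >= -2 <==> data[4] >= 2) ==> (((2*pos <= 3*acc + 3 && g != acc - 4) ==> (acc == 0 || (3*data[3] >= g + 7 <==> y == -4))) && ((!(2*pos <= 3*acc + 3 && g != acc - 4)) ==> (g == 4 || (3*data[3] >= g + 7 <==> y == -4))))) && ((!(2*data[pos + 2] >= -2 <==> data[4] >= 2)) ==> (forall y_1. (acc == 0 || (3*data[3] >= data[4] - 1 <==> y_1 == -4))))
Before data[g] := g + 2: ((2*store(data, g, g + 2)[pos + 2] >= -2 <==> store(data, g, g + 2)[4] >= 2) ==> (((2*pos <= 3*acc + 3 && g != acc - 4) ==> (acc == 0 || (3*store(data, g, g + 2)[3] >= g + 7 <==> y == -4))) && ((!(2*pos <= 3*acc + 3 && g != acc - 4)) ==> (g == 4 || (3*store(data, g, g + 2)[3] >= g + 7 <==> y == -4))))) && ((!(2*store(data, g, g + 2)[pos + 2] >= -2 <==> store(data, g, g + 2)[4] >= 2)) ==> (forall y_1. (acc == 0 || (3*store(data, g, g + 2)[3] >= store(data, g, g + 2)[4] - 1 <==> y_1 == -4))))
Answer: WP = ((2*store(data, g, g + 2)[pos + 2] >= -2 <==> store(data, g, g + 2)[4] >= 2) ==> (((2*pos <= 3*acc + 3 && g != acc - 4) ==> (acc == 0 || (3*store(data, g, g + 2)[3] >= g + 7 <==> y == -4))) && ((!(2*pos <= 3*acc + 3 && g != acc - 4)) ==> (g == 4 || (3*store(data, g, g + 2)[3] >= g + 7 <==> y == -4))))) && ((!(2*store(data, g, g + 2)[pos + 2] >= -2 <==> store(data, g, g + 2)[4] >= 2)) ==> (forall y_1. (acc == 0 || (3*store(data, g, g + 2)[3] >= store(data, g, g + 2)[4] - 1 <==> y_1 == -4))))


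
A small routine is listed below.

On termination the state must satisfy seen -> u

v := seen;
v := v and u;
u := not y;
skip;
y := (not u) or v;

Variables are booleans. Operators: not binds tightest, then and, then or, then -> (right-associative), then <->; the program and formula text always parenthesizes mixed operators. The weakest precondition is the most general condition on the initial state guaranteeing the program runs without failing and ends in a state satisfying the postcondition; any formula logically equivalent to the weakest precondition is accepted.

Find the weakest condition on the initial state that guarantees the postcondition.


Working backward. After the program, seen -> u must hold.
Before y := (not u) or v: seen -> u
Before skip: seen -> u
Before u := not y: seen -> (not y)
Before v := v and u: seen -> (not y)
Before v := seen: seen -> (not y)
Answer: WP = seen -> (not y)


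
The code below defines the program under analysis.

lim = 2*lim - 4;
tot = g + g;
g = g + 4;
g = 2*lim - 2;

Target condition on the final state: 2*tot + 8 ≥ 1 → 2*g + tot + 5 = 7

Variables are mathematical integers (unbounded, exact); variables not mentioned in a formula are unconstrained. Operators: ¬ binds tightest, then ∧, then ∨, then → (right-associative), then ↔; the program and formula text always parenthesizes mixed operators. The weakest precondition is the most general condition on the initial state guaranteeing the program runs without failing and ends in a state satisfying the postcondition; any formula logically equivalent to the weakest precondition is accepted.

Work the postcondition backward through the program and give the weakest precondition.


Working backward. After the program, the postcondition 2*tot + 8 ≥ 1 → 2*g + tot + 5 = 7 must hold; in canonical form it is 2*tot ≥ -7 → 2*g + tot = 2.
Before g := 2*lim - 2: 2*tot ≥ -7 → 4*lim + tot = 6
Before g := g + 4: 2*tot ≥ -7 → 4*lim + tot = 6
Before tot := g + g: 4*g ≥ -7 → 2*g + 4*lim = 6
Before lim := 2*lim - 4: 4*g ≥ -7 → 2*g + 8*lim = 22
Answer: WP = 4*g ≥ -7 → 2*g + 8*lim = 22
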